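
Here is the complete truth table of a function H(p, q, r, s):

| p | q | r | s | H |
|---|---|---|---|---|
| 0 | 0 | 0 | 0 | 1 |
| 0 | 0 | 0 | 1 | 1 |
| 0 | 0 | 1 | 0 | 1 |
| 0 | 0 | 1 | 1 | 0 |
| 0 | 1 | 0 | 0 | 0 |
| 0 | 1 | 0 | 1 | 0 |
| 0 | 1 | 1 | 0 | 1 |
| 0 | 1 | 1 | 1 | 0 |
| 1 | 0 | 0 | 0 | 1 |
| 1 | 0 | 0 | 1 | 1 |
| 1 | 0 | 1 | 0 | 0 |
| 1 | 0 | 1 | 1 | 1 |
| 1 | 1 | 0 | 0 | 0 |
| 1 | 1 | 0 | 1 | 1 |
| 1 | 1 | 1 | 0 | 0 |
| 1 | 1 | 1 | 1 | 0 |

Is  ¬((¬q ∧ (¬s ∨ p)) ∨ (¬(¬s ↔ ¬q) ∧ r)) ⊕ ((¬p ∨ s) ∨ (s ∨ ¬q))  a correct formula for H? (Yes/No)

Evaluate ¬((¬q ∧ (¬s ∨ p)) ∨ (¬(¬s ↔ ¬q) ∧ r)) ⊕ ((¬p ∨ s) ∨ (s ∨ ¬q)) on each row and compare to H:
  p=0, q=0, r=0, s=0: formula gives 1, H = 1 ✓
  p=0, q=0, r=0, s=1: formula gives 0, but H = 1 ✗
Row (0,0,0,1) is a counterexample, so the formula is not equivalent to H.

No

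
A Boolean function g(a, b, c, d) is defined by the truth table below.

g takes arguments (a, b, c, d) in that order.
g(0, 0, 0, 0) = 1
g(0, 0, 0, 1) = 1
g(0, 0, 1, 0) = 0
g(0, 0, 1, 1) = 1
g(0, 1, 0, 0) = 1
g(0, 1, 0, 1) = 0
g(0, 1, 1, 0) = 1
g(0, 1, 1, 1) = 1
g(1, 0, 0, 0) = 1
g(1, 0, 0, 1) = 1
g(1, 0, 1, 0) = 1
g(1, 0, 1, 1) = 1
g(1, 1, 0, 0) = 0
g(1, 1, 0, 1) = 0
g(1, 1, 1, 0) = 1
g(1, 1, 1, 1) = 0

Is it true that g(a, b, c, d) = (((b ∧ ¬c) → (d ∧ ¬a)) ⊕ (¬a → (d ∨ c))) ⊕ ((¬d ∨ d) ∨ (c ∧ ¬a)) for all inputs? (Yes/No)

No

Test each input against both g and the formula:
  a=0, b=0, c=0, d=0: formula gives 0, but g = 1 ✗
Row (0,0,0,0) is a counterexample, so the formula is not equivalent to g.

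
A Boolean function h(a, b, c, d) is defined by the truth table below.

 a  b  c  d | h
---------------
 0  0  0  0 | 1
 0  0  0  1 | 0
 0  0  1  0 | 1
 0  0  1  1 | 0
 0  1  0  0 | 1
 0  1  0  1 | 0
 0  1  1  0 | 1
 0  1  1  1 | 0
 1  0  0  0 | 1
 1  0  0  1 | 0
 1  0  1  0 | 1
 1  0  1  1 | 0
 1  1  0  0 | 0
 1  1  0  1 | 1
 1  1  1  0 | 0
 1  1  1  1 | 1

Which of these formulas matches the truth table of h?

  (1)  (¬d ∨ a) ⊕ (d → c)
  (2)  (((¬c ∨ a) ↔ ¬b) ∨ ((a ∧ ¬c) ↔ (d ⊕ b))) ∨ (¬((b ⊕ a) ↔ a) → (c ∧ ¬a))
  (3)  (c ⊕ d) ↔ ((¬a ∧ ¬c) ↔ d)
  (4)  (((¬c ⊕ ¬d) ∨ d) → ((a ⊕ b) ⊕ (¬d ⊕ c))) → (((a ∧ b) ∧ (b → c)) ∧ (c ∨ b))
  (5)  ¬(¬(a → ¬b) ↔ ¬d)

(1) fails at (0,0,0,0): the formula yields 0, h is 1.
(2) fails at (0,0,0,1): the formula yields 1, h is 0.
(3) fails at (0,0,0,1): the formula yields 1, h is 0.
(4) fails at (0,0,0,0): the formula yields 0, h is 1.
Only (5) survives; checking it on all 16 rows confirms it matches h.

5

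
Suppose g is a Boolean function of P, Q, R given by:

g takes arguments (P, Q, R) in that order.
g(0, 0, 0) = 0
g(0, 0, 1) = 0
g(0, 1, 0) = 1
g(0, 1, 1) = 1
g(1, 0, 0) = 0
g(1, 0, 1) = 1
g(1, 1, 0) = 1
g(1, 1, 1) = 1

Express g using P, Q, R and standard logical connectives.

g(P, Q, R) = ¬((((¬P ∧ ¬Q) ∧ ¬R) ∨ ((¬P ∧ ¬Q) ∧ R)) ∨ ((P ∧ ¬Q) ∧ ¬R))

g is 0 on only 3 rows — (0,0,0), (0,0,1), (1,0,0). Writing each as a minterm (¬P·¬Q·¬R, ¬P·¬Q·R, P·¬Q·¬R) and OR-ing them characterizes exactly where g=0, so g is the negation of that disjunction.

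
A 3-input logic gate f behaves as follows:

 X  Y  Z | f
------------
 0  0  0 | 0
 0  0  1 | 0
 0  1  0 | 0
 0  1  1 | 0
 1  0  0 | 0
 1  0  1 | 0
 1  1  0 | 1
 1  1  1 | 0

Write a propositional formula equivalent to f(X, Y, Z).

f is 1 on exactly one input, (1,1,0), whose minterm is X·Y·¬Z. So f is just that conjunction.

f(X, Y, Z) = (X ∧ Y) ∧ ¬Z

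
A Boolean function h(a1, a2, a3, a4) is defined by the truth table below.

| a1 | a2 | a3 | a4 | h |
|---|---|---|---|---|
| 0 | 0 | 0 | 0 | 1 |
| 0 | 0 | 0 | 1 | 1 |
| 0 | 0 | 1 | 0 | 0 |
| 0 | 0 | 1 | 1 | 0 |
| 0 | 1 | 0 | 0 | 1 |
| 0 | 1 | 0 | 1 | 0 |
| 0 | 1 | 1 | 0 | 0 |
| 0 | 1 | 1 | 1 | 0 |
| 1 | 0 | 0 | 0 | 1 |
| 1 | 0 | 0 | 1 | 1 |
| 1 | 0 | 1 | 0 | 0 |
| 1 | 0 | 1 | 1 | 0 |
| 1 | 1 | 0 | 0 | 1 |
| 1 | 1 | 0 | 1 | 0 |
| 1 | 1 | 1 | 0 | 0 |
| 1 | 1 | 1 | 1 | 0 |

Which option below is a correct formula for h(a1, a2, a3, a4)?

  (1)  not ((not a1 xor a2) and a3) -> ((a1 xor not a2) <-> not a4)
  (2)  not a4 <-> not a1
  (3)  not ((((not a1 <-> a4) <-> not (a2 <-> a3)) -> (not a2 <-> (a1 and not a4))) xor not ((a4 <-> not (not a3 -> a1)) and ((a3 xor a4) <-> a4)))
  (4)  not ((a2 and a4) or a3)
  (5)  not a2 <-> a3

(1): at (0,0,0,1) it gives 0, but h = 1 — eliminated.
(2): at (0,0,0,1) it gives 0, but h = 1 — eliminated.
(3): at (0,0,0,0) it gives 0, but h = 1 — eliminated.
(5): at (0,0,0,0) it gives 0, but h = 1 — eliminated.
(4) is the remaining candidate, and it agrees with h on all 16 inputs.

4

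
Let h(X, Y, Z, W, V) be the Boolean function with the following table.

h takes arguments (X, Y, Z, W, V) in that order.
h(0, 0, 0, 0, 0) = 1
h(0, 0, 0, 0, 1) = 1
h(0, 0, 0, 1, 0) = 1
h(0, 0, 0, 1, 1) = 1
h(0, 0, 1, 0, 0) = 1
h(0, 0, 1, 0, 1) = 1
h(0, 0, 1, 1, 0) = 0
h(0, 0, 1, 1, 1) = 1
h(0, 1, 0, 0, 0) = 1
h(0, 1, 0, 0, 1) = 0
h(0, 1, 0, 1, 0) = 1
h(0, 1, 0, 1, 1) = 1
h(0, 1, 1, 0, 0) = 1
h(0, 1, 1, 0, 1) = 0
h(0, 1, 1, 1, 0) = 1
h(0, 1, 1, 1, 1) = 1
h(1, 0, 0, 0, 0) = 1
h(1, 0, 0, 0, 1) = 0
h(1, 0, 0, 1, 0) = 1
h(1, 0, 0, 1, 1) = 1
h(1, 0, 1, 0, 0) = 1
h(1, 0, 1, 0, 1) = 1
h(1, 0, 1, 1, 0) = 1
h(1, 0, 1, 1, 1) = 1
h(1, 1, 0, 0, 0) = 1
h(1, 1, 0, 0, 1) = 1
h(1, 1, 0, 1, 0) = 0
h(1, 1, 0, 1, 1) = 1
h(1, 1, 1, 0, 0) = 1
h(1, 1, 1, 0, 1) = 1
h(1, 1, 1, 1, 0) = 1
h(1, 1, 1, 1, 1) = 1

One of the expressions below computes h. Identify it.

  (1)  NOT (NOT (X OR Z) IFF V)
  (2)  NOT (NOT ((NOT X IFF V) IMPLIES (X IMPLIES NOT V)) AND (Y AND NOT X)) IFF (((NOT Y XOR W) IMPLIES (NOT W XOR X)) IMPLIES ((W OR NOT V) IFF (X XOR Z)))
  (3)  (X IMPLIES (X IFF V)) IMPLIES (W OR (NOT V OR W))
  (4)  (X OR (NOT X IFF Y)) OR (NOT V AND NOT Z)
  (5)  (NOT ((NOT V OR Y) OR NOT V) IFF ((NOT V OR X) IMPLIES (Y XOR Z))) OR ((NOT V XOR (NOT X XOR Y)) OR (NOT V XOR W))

5

(1): at (0,0,0,0,1) it gives 0, but h = 1 — eliminated.
(2): at (0,0,0,0,0) it gives 0, but h = 1 — eliminated.
(3): at (0,0,0,0,1) it gives 0, but h = 1 — eliminated.
(4): at (0,0,0,0,1) it gives 0, but h = 1 — eliminated.
That leaves (5). Evaluating it on every row reproduces the table of h exactly.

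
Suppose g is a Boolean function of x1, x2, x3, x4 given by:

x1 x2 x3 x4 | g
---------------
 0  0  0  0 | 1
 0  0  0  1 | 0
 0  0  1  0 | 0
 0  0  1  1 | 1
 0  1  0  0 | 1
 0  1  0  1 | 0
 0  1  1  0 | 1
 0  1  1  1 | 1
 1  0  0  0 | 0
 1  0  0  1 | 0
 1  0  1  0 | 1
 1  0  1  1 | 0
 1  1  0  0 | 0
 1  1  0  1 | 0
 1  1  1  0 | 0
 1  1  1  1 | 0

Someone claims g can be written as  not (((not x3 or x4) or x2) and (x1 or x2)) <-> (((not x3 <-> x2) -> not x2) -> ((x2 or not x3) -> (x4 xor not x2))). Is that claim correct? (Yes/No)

No

Check the formula against g row by row:
  x1=0, x2=0, x3=0, x4=0: formula gives 1, g = 1 ✓
  x1=0, x2=0, x3=0, x4=1: formula gives 0, g = 0 ✓
  x1=0, x2=0, x3=1, x4=0: formula gives 1, but g = 0 ✗
Row (0,0,1,0) is a counterexample, so the formula is not equivalent to g.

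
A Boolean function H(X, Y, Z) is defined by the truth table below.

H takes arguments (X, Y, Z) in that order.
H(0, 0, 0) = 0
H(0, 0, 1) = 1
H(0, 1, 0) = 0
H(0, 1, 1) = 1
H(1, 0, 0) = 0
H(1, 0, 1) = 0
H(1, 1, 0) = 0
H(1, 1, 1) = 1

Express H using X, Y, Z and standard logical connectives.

The 1-rows are (0,0,1), (0,1,1), (1,1,1). Each contributes one minterm — ¬X·¬Y·Z; ¬X·Y·Z; X·Y·Z — and their disjunction is a sum-of-products form of H.

H(X, Y, Z) = (((X' · Y') · Z) + ((X' · Y) · Z)) + ((X · Y) · Z)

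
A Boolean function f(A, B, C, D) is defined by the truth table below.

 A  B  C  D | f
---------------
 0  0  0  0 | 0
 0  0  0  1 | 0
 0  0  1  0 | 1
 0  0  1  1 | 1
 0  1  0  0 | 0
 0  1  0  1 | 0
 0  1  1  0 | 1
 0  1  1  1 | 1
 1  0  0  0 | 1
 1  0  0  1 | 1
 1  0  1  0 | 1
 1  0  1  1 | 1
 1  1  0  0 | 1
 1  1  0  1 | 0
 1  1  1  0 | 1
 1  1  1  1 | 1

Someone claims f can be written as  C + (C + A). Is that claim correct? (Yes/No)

Check the formula against f row by row:
  A=0, B=0, C=0, D=0: formula gives 0, f = 0 ✓
  A=0, B=0, C=0, D=1: formula gives 0, f = 0 ✓
  A=0, B=0, C=1, D=0: formula gives 1, f = 1 ✓
  A=0, B=0, C=1, D=1: formula gives 1, f = 1 ✓
  …
  A=1, B=1, C=0, D=1: formula gives 1, but f = 0 ✗
Row (1,1,0,1) is a counterexample, so the formula is not equivalent to f.

No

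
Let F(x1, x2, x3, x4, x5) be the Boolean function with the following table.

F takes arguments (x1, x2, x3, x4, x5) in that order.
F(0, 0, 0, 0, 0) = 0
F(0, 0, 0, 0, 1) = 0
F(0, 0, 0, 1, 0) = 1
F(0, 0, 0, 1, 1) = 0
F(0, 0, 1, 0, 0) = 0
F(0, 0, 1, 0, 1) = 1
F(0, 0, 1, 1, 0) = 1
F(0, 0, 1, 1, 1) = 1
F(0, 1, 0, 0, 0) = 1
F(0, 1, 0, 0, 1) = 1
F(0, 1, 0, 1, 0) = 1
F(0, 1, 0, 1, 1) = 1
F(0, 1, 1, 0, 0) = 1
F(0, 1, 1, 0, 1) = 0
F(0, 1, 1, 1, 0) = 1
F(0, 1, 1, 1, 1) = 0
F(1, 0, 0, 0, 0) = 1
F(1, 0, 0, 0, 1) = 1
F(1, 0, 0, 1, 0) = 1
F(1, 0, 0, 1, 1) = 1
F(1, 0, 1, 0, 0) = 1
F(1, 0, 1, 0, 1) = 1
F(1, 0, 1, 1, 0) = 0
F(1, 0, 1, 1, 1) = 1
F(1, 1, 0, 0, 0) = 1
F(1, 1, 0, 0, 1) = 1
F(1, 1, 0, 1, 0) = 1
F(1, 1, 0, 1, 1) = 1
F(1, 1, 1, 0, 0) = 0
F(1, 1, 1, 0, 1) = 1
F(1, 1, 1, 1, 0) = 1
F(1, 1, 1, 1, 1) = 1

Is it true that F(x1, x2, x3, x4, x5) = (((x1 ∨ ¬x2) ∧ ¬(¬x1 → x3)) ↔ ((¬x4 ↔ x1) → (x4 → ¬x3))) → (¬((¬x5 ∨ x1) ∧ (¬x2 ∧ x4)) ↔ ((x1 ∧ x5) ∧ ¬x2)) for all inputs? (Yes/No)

No

Check the formula against F row by row:
  x1=0, x2=0, x3=0, x4=0, x5=0: formula gives 0, F = 0 ✓
  x1=0, x2=0, x3=0, x4=0, x5=1: formula gives 0, F = 0 ✓
  x1=0, x2=0, x3=0, x4=1, x5=0: formula gives 1, F = 1 ✓
  x1=0, x2=0, x3=0, x4=1, x5=1: formula gives 0, F = 0 ✓
  x1=0, x2=0, x3=1, x4=0, x5=0: formula gives 1, but F = 0 ✗
Since they disagree at (0,0,1,0,0), the expression is not a correct formula for F.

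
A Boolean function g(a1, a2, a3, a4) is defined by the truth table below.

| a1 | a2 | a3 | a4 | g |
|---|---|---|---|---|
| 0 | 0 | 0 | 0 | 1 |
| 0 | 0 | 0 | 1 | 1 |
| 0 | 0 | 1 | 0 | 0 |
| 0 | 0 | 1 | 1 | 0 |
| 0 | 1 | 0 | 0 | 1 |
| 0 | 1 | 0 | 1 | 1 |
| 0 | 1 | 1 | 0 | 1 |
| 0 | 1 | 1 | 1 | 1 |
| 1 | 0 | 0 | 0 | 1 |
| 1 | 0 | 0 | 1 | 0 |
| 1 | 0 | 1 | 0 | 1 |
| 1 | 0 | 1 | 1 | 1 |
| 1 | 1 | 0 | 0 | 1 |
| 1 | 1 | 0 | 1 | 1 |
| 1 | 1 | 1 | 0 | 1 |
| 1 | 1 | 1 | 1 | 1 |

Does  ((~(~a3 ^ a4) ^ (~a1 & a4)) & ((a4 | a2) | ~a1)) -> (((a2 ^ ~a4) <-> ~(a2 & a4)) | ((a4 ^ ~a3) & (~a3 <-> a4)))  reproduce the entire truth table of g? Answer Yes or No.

No

Evaluate ((~(~a3 ^ a4) ^ (~a1 & a4)) & ((a4 | a2) | ~a1)) -> (((a2 ^ ~a4) <-> ~(a2 & a4)) | ((a4 ^ ~a3) & (~a3 <-> a4))) on each row and compare to g:
  a1=0, a2=0, a3=0, a4=0: formula gives 1, g = 1 ✓
  a1=0, a2=0, a3=0, a4=1: formula gives 1, g = 1 ✓
  a1=0, a2=0, a3=1, a4=0: formula gives 1, but g = 0 ✗
A single disagreement suffices: at (0,0,1,0) they differ, so the formula does not compute g.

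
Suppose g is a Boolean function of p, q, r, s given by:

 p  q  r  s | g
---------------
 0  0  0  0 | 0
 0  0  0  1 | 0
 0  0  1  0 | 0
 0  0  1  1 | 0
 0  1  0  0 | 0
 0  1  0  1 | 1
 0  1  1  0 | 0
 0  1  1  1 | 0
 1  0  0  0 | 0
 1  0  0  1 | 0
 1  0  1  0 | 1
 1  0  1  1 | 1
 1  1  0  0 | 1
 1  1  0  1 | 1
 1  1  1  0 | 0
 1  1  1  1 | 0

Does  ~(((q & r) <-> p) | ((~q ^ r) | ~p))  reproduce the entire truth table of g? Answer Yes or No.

No

Test each input against both g and the formula:
  p=0, q=0, r=0, s=0: formula gives 0, g = 0 ✓
  p=0, q=0, r=0, s=1: formula gives 0, g = 0 ✓
  p=0, q=0, r=1, s=0: formula gives 0, g = 0 ✓
  p=0, q=0, r=1, s=1: formula gives 0, g = 0 ✓
  …
  p=0, q=1, r=0, s=1: formula gives 0, but g = 1 ✗
Row (0,1,0,1) is a counterexample, so the formula is not equivalent to g.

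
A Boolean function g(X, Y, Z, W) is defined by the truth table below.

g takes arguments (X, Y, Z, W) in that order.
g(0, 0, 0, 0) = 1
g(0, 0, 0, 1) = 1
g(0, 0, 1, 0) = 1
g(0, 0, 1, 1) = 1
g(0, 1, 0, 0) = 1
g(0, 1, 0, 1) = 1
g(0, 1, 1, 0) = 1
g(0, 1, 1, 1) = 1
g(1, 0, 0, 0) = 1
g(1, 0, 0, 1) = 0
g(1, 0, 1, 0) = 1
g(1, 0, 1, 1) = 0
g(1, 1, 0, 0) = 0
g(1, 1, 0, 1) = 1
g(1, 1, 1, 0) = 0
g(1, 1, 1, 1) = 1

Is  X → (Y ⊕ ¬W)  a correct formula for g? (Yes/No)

Yes

Check the formula against g row by row:
  X=0, Y=0, Z=0, W=0: formula gives 1, g = 1 ✓
  X=0, Y=0, Z=0, W=1: formula gives 1, g = 1 ✓
  X=0, Y=0, Z=1, W=0: formula gives 1, g = 1 ✓
  X=0, Y=0, Z=1, W=1: formula gives 1, g = 1 ✓
  … (the remaining 12 rows also agree.)
All 16 rows match — the expression computes g exactly.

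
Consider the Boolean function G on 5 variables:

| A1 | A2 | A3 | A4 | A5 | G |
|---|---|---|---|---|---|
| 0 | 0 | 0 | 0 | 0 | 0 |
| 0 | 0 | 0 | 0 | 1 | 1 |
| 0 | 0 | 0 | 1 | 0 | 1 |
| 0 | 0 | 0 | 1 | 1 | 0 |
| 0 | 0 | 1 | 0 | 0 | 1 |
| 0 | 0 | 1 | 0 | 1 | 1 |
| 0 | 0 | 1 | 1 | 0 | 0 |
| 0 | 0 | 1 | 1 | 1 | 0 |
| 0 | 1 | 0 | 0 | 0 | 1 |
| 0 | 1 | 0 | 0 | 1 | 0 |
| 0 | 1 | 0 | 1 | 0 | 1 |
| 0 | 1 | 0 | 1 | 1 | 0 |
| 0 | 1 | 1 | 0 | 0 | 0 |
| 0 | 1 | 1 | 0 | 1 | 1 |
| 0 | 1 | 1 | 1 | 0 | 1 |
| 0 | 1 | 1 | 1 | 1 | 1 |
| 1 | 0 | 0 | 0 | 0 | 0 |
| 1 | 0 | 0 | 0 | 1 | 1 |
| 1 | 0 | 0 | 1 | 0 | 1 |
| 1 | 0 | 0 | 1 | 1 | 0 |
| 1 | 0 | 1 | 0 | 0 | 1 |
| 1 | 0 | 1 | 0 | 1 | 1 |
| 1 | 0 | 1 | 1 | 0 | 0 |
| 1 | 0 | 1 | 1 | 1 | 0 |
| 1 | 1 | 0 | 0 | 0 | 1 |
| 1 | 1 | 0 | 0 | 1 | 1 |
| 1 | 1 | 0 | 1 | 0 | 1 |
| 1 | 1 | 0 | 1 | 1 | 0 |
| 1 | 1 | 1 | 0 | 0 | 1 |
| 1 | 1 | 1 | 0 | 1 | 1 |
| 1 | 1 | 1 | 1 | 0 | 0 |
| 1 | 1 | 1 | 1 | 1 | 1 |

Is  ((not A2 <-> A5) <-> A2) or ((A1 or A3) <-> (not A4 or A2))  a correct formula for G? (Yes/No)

No

Check the formula against G row by row:
  A1=0, A2=0, A3=0, A4=0, A5=0: formula gives 1, but G = 0 ✗
Since they disagree at (0,0,0,0,0), the expression is not a correct formula for G.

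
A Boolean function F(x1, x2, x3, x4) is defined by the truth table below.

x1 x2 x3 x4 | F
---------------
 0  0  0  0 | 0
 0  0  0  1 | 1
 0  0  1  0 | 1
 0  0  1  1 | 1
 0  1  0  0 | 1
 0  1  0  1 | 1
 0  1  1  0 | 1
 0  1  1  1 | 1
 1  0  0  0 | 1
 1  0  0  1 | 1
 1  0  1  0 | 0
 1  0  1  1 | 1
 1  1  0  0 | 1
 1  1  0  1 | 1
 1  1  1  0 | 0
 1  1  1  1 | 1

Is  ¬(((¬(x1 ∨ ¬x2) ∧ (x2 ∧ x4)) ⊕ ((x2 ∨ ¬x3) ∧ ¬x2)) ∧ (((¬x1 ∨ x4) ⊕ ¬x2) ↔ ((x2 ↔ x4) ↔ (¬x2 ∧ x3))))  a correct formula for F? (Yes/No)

No

Test each input against both F and the formula:
  x1=0, x2=0, x3=0, x4=0: formula gives 0, F = 0 ✓
  x1=0, x2=0, x3=0, x4=1: formula gives 1, F = 1 ✓
  x1=0, x2=0, x3=1, x4=0: formula gives 1, F = 1 ✓
  x1=0, x2=0, x3=1, x4=1: formula gives 1, F = 1 ✓
  …
  x1=1, x2=0, x3=1, x4=0: formula gives 1, but F = 0 ✗
Since they disagree at (1,0,1,0), the expression is not a correct formula for F.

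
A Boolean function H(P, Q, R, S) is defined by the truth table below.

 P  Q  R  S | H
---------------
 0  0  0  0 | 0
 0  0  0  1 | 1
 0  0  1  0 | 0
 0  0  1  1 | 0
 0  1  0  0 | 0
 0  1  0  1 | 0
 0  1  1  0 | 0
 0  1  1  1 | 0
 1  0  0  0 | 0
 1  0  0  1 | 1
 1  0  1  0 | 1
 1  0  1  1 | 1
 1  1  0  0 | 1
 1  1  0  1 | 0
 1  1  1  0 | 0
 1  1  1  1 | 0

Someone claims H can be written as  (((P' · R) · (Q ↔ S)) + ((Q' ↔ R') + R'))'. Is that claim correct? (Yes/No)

Evaluate (((P' · R) · (Q ↔ S)) + ((Q' ↔ R') + R'))' on each row and compare to H:
  P=0, Q=0, R=0, S=0: formula gives 0, H = 0 ✓
  P=0, Q=0, R=0, S=1: formula gives 0, but H = 1 ✗
A single disagreement suffices: at (0,0,0,1) they differ, so the formula does not compute H.

No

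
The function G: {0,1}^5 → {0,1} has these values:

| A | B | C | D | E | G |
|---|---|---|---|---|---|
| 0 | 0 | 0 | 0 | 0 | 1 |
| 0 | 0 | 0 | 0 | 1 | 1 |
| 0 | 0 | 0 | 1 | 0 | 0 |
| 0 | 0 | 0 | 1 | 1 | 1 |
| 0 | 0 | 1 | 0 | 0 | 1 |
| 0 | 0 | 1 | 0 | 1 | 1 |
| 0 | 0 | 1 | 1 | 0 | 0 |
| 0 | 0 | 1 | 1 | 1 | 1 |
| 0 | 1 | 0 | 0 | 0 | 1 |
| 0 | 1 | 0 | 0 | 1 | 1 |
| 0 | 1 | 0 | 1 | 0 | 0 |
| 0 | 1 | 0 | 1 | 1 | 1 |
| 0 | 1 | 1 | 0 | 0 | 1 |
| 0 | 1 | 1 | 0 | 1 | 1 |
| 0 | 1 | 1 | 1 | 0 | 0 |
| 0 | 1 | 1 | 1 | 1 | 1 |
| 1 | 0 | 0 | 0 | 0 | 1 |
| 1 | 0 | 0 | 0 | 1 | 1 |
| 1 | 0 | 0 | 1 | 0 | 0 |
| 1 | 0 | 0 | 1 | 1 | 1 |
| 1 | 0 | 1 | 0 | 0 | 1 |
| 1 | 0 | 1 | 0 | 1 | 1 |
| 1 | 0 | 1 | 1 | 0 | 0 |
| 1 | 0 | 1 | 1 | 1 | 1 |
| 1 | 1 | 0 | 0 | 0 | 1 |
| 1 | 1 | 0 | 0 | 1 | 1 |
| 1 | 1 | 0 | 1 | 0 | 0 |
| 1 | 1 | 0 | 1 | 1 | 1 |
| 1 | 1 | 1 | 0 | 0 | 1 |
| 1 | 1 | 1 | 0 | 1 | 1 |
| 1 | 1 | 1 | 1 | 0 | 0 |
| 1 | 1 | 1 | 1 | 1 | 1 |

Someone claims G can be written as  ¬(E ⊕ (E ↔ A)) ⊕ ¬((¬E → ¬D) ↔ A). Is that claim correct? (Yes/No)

Yes

Test each input against both G and the formula:
  A=0, B=0, C=0, D=0, E=0: formula gives 1, G = 1 ✓
  A=0, B=0, C=0, D=0, E=1: formula gives 1, G = 1 ✓
  A=0, B=0, C=0, D=1, E=0: formula gives 0, G = 0 ✓
  A=0, B=0, C=0, D=1, E=1: formula gives 1, G = 1 ✓
  …and likewise for the remaining 28 rows.
No disagreement on any input; they are logically equivalent.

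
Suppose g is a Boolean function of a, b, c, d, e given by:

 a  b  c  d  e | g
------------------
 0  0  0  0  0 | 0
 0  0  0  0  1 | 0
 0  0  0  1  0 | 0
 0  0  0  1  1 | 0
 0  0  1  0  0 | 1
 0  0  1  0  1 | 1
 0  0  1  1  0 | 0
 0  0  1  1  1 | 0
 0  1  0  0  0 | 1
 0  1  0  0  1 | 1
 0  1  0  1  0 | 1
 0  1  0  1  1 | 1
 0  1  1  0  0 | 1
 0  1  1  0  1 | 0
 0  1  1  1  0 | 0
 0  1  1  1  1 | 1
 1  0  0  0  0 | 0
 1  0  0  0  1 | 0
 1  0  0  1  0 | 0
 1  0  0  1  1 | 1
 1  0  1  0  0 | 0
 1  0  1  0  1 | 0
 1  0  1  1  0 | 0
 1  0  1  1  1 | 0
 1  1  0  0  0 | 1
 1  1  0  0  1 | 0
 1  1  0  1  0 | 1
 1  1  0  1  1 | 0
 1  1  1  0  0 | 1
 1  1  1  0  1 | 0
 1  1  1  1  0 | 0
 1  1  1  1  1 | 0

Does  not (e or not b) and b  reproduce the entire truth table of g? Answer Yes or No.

No

Check the formula against g row by row:
  a=0, b=0, c=0, d=0, e=0: formula gives 0, g = 0 ✓
  a=0, b=0, c=0, d=0, e=1: formula gives 0, g = 0 ✓
  a=0, b=0, c=0, d=1, e=0: formula gives 0, g = 0 ✓
  a=0, b=0, c=0, d=1, e=1: formula gives 0, g = 0 ✓
  a=0, b=0, c=1, d=0, e=0: formula gives 0, but g = 1 ✗
A single disagreement suffices: at (0,0,1,0,0) they differ, so the formula does not compute g.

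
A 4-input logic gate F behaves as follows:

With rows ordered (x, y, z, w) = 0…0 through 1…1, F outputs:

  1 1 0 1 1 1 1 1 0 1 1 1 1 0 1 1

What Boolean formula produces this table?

F(x, y, z, w) = ~(((((~x & ~y) & z) & ~w) | (((x & ~y) & ~z) & ~w)) | (((x & y) & ~z) & w))

The 0-rows are (0,0,1,0), (1,0,0,0), (1,1,0,1). Take each as a conjunction (¬x·¬y·z·¬w, x·¬y·¬z·¬w, x·y·¬z·w), form their disjunction, and complement — that gives a formula that is 1 everywhere F is.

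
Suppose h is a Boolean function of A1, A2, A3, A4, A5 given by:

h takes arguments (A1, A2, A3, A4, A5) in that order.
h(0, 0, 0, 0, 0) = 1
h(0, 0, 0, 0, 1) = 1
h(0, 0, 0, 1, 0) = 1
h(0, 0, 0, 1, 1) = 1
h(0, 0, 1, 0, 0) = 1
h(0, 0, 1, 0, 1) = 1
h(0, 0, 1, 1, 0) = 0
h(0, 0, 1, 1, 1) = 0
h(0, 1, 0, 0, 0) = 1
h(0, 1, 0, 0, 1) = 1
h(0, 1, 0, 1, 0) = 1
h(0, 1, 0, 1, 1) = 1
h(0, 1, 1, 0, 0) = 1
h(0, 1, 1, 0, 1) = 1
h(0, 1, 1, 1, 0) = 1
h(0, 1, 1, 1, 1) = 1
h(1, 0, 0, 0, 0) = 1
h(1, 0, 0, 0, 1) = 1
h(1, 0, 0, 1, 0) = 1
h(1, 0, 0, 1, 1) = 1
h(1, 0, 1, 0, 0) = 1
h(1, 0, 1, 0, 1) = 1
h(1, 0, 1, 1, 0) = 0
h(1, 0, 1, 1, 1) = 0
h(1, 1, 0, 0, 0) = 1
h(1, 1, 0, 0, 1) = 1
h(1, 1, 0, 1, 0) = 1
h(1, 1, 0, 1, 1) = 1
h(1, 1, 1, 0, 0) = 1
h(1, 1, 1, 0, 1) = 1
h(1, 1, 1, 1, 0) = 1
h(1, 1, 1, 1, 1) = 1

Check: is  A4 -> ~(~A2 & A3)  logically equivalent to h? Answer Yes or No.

Yes

Test each input against both h and the formula:
  A1=0, A2=0, A3=0, A4=0, A5=0: formula gives 1, h = 1 ✓
  A1=0, A2=0, A3=0, A4=0, A5=1: formula gives 1, h = 1 ✓
  A1=0, A2=0, A3=0, A4=1, A5=0: formula gives 1, h = 1 ✓
  A1=0, A2=0, A3=0, A4=1, A5=1: formula gives 1, h = 1 ✓
  … (the remaining 28 rows also agree.)
Every row agrees, so the formula is equivalent.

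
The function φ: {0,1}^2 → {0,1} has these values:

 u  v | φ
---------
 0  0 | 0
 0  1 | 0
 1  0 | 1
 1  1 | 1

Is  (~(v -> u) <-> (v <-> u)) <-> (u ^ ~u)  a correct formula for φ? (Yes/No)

No

Evaluate (~(v -> u) <-> (v <-> u)) <-> (u ^ ~u) on each row and compare to φ:
  u=0, v=0: formula gives 0, φ = 0 ✓
  u=0, v=1: formula gives 0, φ = 0 ✓
  u=1, v=0: formula gives 1, φ = 1 ✓
  u=1, v=1: formula gives 0, but φ = 1 ✗
Since they disagree at (1,1), the expression is not a correct formula for φ.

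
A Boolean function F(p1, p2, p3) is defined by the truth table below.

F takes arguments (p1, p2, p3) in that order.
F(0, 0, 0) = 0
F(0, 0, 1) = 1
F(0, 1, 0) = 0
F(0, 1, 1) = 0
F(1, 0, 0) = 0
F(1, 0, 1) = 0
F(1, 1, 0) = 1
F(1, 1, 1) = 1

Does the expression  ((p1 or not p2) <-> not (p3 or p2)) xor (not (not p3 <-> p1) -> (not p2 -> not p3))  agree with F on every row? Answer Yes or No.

Yes

Check the formula against F row by row:
  p1=0, p2=0, p3=0: formula gives 0, F = 0 ✓
  p1=0, p2=0, p3=1: formula gives 1, F = 1 ✓
  p1=0, p2=1, p3=0: formula gives 0, F = 0 ✓
  p1=0, p2=1, p3=1: formula gives 0, F = 0 ✓
  p1=1, p2=0, p3=0: formula gives 0, F = 0 ✓
  … (the remaining 3 rows also agree.)
No disagreement on any input; they are logically equivalent.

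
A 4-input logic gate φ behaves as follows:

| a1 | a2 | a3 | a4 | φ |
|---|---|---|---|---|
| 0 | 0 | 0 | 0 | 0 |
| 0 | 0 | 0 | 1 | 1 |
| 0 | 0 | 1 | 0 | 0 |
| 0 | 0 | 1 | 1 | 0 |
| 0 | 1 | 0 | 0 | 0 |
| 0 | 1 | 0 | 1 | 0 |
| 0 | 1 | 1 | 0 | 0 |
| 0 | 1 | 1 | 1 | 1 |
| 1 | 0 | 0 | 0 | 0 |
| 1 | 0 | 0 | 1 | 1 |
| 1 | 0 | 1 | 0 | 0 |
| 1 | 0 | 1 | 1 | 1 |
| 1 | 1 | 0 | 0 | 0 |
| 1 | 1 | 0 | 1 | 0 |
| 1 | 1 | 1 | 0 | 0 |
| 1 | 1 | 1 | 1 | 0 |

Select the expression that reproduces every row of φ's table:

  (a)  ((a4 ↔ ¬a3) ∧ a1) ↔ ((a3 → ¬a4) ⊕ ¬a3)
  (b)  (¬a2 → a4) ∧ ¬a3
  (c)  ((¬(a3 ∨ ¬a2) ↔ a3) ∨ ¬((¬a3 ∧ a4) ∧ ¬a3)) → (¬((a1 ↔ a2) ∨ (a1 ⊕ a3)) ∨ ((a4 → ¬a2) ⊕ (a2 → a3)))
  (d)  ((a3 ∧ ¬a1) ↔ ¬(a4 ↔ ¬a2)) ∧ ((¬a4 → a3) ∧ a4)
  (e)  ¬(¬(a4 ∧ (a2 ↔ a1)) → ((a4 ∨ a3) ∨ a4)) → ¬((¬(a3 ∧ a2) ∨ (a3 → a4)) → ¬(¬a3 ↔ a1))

d

(a): at (0,0,0,0) it gives 1, but φ = 0 — eliminated.
(b): at (0,1,0,0) it gives 1, but φ = 0 — eliminated.
(c): at (0,0,0,1) it gives 0, but φ = 1 — eliminated.
(e): at (0,0,1,0) it gives 1, but φ = 0 — eliminated.
Only (d) survives; checking it on all 16 rows confirms it matches φ.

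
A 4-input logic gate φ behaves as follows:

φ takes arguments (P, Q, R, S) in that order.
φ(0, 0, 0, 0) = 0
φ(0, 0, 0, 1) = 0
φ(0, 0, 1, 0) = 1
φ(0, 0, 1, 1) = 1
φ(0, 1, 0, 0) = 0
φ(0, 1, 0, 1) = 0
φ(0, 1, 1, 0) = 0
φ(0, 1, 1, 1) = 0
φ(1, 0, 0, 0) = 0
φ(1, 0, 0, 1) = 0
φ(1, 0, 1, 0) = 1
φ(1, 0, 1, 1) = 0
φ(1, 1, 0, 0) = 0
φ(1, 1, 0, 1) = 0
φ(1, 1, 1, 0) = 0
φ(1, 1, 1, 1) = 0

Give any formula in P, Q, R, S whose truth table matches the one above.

φ=1 on 3 inputs: (0,0,1,0), (0,0,1,1), (1,0,1,0). Reading each as a conjunction of literals (¬P·¬Q·R·¬S, ¬P·¬Q·R·S, P·¬Q·R·¬S) and taking the OR gives the canonical DNF.

φ(P, Q, R, S) = ((((¬P ∧ ¬Q) ∧ R) ∧ ¬S) ∨ (((¬P ∧ ¬Q) ∧ R) ∧ S)) ∨ (((P ∧ ¬Q) ∧ R) ∧ ¬S)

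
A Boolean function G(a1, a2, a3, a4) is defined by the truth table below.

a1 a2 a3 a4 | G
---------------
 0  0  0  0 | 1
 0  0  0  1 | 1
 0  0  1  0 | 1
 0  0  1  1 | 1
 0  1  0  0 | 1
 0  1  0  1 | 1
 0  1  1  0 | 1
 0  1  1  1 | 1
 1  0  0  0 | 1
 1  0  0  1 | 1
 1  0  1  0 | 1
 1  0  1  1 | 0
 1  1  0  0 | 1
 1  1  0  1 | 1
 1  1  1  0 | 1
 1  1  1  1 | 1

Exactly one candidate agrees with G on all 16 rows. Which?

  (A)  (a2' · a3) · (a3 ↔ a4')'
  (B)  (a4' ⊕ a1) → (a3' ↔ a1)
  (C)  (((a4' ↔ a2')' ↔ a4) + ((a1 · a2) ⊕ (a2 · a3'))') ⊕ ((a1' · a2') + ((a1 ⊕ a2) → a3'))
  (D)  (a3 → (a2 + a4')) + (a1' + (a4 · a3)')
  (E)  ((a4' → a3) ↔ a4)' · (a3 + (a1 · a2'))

D

(A) disagrees with G on (0,0,0,0) (formula → 0, table → 1); rule it out.
(B) disagrees with G on (0,0,0,0) (formula → 0, table → 1); rule it out.
(C) disagrees with G on (0,0,0,0) (formula → 0, table → 1); rule it out.
(E) disagrees with G on (0,0,0,0) (formula → 0, table → 1); rule it out.
(D) is the remaining candidate, and it agrees with G on all 16 inputs.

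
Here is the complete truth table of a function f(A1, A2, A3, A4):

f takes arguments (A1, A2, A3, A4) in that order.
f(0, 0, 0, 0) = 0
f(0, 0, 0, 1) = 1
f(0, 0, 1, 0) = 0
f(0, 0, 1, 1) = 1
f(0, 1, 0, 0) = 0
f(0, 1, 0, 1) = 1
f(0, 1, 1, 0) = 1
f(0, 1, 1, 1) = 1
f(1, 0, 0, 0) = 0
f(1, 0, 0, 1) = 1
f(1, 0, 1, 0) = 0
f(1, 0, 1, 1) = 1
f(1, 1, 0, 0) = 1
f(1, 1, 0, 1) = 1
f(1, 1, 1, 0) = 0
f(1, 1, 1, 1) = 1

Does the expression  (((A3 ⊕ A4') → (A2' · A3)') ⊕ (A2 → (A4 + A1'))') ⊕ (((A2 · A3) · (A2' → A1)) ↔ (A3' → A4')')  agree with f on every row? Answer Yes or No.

Check the formula against f row by row:
  A1=0, A2=0, A3=0, A4=0: formula gives 0, f = 0 ✓
  A1=0, A2=0, A3=0, A4=1: formula gives 1, f = 1 ✓
  A1=0, A2=0, A3=1, A4=0: formula gives 0, f = 0 ✓
  A1=0, A2=0, A3=1, A4=1: formula gives 1, f = 1 ✓
  …and likewise for the remaining 12 rows.
No disagreement on any input; they are logically equivalent.

Yes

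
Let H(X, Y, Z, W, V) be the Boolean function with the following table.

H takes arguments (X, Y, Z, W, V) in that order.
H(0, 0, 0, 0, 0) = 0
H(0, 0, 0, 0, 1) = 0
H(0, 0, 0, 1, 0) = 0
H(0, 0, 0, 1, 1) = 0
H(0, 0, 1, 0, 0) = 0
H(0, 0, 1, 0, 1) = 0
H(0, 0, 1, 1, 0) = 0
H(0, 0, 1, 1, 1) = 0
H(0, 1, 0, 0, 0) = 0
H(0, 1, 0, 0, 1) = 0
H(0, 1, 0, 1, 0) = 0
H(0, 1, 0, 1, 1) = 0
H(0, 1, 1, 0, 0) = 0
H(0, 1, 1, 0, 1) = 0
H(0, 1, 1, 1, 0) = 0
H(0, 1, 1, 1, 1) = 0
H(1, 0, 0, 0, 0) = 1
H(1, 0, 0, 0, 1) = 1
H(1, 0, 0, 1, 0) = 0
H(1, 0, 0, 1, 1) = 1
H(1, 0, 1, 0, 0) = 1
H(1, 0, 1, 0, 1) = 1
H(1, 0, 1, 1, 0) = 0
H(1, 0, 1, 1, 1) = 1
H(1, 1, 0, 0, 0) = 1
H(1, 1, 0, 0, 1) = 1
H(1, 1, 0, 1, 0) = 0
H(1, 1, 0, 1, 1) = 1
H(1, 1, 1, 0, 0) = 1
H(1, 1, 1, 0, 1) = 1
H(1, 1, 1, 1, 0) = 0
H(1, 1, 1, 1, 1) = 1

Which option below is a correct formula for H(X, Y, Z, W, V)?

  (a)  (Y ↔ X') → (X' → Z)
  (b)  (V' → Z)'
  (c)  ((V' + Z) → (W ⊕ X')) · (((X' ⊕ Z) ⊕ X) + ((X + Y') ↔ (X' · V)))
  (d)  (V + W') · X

(a): at (0,0,0,0,0) it gives 1, but H = 0 — eliminated.
(b): at (0,0,0,0,0) it gives 1, but H = 0 — eliminated.
(c): at (0,0,0,0,0) it gives 1, but H = 0 — eliminated.
(d) is the remaining candidate, and it agrees with H on all 32 inputs.

d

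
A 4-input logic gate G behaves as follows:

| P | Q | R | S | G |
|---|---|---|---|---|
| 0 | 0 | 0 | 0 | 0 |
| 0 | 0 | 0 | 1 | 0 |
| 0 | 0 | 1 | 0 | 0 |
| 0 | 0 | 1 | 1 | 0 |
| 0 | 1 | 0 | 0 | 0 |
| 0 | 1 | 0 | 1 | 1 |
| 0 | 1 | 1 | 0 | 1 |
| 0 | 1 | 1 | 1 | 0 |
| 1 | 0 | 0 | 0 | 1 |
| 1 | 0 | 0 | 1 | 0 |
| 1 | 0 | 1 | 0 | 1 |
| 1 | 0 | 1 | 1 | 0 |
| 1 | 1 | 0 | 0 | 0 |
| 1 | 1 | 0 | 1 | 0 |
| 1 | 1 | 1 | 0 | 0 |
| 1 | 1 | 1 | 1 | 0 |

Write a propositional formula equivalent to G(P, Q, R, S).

Collect the rows where G=1 — (0,1,0,1), (0,1,1,0), (1,0,0,0), (1,0,1,0) — and write one minterm per row: ¬P·Q·¬R·S, ¬P·Q·R·¬S, P·¬Q·¬R·¬S, P·¬Q·R·¬S. Their union (logical OR) reproduces the table exactly.

G(P, Q, R, S) = (((((P' · Q) · R') · S) + (((P' · Q) · R) · S')) + (((P · Q') · R') · S')) + (((P · Q') · R) · S')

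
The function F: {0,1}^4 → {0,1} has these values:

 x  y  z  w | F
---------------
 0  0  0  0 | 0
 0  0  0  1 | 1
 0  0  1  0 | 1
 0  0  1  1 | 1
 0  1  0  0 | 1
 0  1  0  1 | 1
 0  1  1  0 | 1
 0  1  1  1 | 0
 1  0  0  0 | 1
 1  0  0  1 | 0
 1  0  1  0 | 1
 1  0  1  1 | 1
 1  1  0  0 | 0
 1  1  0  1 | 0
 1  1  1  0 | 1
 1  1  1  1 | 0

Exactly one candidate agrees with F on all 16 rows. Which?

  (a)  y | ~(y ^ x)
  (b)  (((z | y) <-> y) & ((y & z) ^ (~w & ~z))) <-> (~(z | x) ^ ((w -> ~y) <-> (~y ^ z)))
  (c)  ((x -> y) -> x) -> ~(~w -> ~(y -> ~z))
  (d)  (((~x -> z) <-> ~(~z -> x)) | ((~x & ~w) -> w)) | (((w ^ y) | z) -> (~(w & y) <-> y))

(a) fails at (0,0,0,0): the formula yields 1, F is 0.
(c) fails at (0,0,0,0): the formula yields 1, F is 0.
(d) fails at (0,0,0,0): the formula yields 1, F is 0.
(b) is the remaining candidate, and it agrees with F on all 16 inputs.

b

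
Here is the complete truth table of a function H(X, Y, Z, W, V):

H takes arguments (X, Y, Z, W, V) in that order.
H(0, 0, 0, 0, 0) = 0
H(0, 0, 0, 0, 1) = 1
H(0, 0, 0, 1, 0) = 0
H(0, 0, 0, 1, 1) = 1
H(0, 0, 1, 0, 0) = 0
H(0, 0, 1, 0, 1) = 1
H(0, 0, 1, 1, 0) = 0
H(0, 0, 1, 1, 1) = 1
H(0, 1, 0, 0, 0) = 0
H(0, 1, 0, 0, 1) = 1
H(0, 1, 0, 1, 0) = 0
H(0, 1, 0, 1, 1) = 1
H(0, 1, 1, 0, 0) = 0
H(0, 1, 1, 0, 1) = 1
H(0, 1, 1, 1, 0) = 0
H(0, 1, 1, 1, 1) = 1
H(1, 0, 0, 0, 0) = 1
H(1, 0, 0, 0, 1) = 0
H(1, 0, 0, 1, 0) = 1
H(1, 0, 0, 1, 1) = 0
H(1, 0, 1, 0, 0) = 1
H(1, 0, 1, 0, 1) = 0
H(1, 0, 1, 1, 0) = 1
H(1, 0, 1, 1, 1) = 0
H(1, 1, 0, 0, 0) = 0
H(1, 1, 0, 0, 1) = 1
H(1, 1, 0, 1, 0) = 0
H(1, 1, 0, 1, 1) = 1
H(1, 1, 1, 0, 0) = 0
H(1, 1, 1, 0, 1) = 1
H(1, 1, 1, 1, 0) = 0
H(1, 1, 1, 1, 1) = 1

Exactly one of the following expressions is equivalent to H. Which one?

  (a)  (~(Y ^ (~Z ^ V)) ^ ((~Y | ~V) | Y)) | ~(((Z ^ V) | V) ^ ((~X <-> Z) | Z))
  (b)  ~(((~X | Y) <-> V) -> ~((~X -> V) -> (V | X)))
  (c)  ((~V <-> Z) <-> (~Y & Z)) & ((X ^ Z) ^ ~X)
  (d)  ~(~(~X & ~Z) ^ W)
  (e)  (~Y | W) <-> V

b

(a) disagrees with H on (0,0,0,0,0) (formula → 1, table → 0); rule it out.
(c) disagrees with H on (0,0,0,0,0) (formula → 1, table → 0); rule it out.
(d) disagrees with H on (0,0,0,0,0) (formula → 1, table → 0); rule it out.
(e) disagrees with H on (0,1,0,0,0) (formula → 1, table → 0); rule it out.
Only (b) survives; checking it on all 32 rows confirms it matches H.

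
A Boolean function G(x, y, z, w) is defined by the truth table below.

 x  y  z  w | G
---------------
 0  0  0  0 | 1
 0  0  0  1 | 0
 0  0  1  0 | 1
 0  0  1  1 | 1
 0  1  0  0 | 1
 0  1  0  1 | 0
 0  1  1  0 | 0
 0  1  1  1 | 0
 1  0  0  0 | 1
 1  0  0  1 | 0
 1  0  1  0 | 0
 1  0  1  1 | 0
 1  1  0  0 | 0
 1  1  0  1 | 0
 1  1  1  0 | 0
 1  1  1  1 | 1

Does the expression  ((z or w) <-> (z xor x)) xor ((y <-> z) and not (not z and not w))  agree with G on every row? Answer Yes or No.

No

Test each input against both G and the formula:
  x=0, y=0, z=0, w=0: formula gives 1, G = 1 ✓
  x=0, y=0, z=0, w=1: formula gives 1, but G = 0 ✗
Since they disagree at (0,0,0,1), the expression is not a correct formula for G.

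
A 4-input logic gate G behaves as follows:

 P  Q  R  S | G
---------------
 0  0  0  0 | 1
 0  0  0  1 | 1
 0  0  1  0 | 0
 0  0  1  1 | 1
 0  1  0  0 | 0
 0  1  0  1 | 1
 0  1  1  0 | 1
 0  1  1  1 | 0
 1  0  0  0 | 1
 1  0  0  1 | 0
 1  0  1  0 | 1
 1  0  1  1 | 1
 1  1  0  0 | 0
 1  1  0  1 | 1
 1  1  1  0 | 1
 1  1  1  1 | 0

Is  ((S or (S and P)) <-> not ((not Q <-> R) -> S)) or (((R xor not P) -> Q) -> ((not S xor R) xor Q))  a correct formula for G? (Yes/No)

Yes

Evaluate ((S or (S and P)) <-> not ((not Q <-> R) -> S)) or (((R xor not P) -> Q) -> ((not S xor R) xor Q)) on each row and compare to G:
  P=0, Q=0, R=0, S=0: formula gives 1, G = 1 ✓
  P=0, Q=0, R=0, S=1: formula gives 1, G = 1 ✓
  P=0, Q=0, R=1, S=0: formula gives 0, G = 0 ✓
  P=0, Q=0, R=1, S=1: formula gives 1, G = 1 ✓
  …and likewise for the remaining 12 rows.
No disagreement on any input; they are logically equivalent.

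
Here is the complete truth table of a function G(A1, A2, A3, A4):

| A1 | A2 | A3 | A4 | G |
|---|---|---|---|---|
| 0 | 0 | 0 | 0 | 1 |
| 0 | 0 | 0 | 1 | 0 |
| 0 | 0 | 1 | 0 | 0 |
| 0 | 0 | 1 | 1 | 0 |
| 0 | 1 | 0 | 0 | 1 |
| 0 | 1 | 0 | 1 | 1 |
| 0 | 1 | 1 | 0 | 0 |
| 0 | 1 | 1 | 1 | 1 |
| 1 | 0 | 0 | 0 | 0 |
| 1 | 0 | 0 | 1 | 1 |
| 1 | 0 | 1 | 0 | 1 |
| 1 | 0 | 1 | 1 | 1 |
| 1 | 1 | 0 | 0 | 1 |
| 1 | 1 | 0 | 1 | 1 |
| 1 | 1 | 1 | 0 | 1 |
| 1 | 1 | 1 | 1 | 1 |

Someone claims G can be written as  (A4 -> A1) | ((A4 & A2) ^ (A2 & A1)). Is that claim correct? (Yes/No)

No

Test each input against both G and the formula:
  A1=0, A2=0, A3=0, A4=0: formula gives 1, G = 1 ✓
  A1=0, A2=0, A3=0, A4=1: formula gives 0, G = 0 ✓
  A1=0, A2=0, A3=1, A4=0: formula gives 1, but G = 0 ✗
A single disagreement suffices: at (0,0,1,0) they differ, so the formula does not compute G.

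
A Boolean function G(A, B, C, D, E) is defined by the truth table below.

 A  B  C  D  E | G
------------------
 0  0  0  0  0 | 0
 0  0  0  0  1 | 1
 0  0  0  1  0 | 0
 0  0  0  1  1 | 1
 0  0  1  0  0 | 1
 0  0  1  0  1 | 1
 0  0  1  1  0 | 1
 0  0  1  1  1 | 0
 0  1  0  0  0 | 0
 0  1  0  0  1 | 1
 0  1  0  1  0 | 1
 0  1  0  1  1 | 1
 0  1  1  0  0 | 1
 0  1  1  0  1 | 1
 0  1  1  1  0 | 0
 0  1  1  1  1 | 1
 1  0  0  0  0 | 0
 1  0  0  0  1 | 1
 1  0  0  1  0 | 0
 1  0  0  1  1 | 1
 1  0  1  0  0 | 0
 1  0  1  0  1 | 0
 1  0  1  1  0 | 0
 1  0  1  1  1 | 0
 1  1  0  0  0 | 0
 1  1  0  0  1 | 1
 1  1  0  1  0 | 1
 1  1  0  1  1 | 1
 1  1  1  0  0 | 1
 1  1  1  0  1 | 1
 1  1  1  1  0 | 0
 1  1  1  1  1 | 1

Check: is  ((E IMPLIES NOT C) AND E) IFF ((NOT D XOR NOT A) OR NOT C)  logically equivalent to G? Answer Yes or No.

Evaluate ((E IMPLIES NOT C) AND E) IFF ((NOT D XOR NOT A) OR NOT C) on each row and compare to G:
  A=0, B=0, C=0, D=0, E=0: formula gives 0, G = 0 ✓
  A=0, B=0, C=0, D=0, E=1: formula gives 1, G = 1 ✓
  A=0, B=0, C=0, D=1, E=0: formula gives 0, G = 0 ✓
  A=0, B=0, C=0, D=1, E=1: formula gives 1, G = 1 ✓
  …
  A=0, B=0, C=1, D=1, E=0: formula gives 0, but G = 1 ✗
Since they disagree at (0,0,1,1,0), the expression is not a correct formula for G.

No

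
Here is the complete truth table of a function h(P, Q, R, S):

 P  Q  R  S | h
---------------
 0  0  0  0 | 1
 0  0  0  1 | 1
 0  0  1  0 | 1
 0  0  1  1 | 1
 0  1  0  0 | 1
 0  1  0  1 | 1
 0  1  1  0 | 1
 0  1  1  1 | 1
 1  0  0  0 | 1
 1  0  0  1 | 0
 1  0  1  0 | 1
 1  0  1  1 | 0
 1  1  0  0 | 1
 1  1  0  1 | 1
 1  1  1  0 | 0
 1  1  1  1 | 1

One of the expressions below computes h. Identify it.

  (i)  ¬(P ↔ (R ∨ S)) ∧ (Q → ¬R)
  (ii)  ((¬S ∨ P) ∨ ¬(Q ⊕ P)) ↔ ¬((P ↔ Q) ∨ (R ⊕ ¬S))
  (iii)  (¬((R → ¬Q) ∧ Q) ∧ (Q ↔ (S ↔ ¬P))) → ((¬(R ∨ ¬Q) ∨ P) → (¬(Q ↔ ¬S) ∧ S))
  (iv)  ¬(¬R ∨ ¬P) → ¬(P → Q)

iii

(i) disagrees with h on (0,0,0,0) (formula → 0, table → 1); rule it out.
(ii) disagrees with h on (0,0,0,0) (formula → 0, table → 1); rule it out.
(iv) disagrees with h on (1,0,0,1) (formula → 1, table → 0); rule it out.
That leaves (iii). Evaluating it on every row reproduces the table of h exactly.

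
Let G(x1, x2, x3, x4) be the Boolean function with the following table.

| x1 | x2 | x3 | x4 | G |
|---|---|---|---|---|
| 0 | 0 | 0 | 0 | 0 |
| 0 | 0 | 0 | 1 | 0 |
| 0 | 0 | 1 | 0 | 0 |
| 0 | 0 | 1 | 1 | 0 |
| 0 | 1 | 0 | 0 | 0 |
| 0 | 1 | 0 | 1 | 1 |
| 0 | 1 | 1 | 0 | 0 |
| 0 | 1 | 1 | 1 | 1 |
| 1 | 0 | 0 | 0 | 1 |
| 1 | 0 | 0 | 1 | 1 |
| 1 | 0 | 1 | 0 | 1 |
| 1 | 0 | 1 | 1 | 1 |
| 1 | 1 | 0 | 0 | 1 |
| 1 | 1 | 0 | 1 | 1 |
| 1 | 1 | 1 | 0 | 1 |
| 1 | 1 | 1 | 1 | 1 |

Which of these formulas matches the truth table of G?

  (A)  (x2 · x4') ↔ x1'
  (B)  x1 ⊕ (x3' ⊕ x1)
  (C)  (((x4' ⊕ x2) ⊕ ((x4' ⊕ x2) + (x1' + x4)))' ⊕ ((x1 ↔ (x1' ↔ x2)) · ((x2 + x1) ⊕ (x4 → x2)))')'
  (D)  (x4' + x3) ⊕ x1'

C

(A): at (0,1,0,0) it gives 1, but G = 0 — eliminated.
(B): at (0,0,0,0) it gives 1, but G = 0 — eliminated.
(D): at (0,0,0,1) it gives 1, but G = 0 — eliminated.
(C) is the remaining candidate, and it agrees with G on all 16 inputs.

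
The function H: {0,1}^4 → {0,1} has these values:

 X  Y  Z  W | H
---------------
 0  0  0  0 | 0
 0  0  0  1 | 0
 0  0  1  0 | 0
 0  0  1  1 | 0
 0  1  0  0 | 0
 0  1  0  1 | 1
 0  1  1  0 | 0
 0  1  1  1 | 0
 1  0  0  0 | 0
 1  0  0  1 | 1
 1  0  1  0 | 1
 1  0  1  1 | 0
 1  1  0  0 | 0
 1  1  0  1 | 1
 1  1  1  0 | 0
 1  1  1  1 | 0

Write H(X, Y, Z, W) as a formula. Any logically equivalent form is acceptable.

H(X, Y, Z, W) = (((((~X & Y) & ~Z) & W) | (((X & ~Y) & ~Z) & W)) | (((X & ~Y) & Z) & ~W)) | (((X & Y) & ~Z) & W)

H=1 on 4 inputs: (0,1,0,1), (1,0,0,1), (1,0,1,0), (1,1,0,1). Reading each as a conjunction of literals (¬X·Y·¬Z·W, X·¬Y·¬Z·W, X·¬Y·Z·¬W, X·Y·¬Z·W) and taking the OR gives the canonical DNF.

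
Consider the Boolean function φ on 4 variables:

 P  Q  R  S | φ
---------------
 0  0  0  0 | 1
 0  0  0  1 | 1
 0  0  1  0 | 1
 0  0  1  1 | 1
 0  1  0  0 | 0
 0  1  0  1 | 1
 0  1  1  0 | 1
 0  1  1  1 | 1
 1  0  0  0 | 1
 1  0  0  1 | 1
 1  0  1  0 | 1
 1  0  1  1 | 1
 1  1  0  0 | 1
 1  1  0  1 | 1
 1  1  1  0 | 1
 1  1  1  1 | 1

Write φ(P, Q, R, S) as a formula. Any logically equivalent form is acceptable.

Only row (0,1,0,0) gives 0. So φ is 1 everywhere except there — the complement of the minterm ¬P·Q·¬R·¬S.

φ(P, Q, R, S) = NOT (((NOT P AND Q) AND NOT R) AND NOT S)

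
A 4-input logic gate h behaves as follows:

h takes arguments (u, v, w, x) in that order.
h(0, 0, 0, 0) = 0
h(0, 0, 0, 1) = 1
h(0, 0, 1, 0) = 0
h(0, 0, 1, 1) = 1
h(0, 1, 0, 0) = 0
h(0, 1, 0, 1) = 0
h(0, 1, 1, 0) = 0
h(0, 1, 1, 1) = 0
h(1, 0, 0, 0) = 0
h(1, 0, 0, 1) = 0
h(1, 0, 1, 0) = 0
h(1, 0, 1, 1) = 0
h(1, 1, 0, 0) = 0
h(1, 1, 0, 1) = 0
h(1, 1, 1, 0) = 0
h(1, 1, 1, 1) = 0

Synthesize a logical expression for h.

The 1-rows are (0,0,0,1), (0,0,1,1). Each contributes one minterm — ¬u·¬v·¬w·x; ¬u·¬v·w·x — and their disjunction is a sum-of-products form of h.

h(u, v, w, x) = (((¬u ∧ ¬v) ∧ ¬w) ∧ x) ∨ (((¬u ∧ ¬v) ∧ w) ∧ x)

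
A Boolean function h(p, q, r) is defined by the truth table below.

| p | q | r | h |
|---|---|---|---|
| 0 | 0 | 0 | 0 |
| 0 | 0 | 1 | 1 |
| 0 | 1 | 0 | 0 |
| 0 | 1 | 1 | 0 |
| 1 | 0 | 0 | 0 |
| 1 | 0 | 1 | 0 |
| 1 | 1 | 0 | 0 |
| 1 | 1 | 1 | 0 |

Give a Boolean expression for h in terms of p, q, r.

h(p, q, r) = (¬p ∧ ¬q) ∧ r

Only row (0,0,1) gives 1. That row's minterm ¬p·¬q·r is h directly.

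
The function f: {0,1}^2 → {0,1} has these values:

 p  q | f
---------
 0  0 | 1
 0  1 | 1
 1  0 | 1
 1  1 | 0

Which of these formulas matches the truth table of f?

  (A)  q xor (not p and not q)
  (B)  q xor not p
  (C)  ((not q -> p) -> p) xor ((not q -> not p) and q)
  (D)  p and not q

C

(A) fails at (1,0): the formula yields 0, f is 1.
(B) fails at (0,1): the formula yields 0, f is 1.
(D) fails at (0,0): the formula yields 0, f is 1.
(C) is the remaining candidate, and it agrees with f on all 4 inputs.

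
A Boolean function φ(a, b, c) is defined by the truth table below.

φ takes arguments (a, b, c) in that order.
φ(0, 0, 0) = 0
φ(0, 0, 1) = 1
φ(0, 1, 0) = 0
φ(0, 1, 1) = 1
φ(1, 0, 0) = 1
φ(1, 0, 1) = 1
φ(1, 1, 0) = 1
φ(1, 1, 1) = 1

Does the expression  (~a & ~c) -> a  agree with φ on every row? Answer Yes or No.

Evaluate (~a & ~c) -> a on each row and compare to φ:
  a=0, b=0, c=0: formula gives 0, φ = 0 ✓
  a=0, b=0, c=1: formula gives 1, φ = 1 ✓
  a=0, b=1, c=0: formula gives 0, φ = 0 ✓
  a=0, b=1, c=1: formula gives 1, φ = 1 ✓
  a=1, b=0, c=0: formula gives 1, φ = 1 ✓
  … (the remaining 3 rows also agree.)
All 8 rows match — the expression computes φ exactly.

Yes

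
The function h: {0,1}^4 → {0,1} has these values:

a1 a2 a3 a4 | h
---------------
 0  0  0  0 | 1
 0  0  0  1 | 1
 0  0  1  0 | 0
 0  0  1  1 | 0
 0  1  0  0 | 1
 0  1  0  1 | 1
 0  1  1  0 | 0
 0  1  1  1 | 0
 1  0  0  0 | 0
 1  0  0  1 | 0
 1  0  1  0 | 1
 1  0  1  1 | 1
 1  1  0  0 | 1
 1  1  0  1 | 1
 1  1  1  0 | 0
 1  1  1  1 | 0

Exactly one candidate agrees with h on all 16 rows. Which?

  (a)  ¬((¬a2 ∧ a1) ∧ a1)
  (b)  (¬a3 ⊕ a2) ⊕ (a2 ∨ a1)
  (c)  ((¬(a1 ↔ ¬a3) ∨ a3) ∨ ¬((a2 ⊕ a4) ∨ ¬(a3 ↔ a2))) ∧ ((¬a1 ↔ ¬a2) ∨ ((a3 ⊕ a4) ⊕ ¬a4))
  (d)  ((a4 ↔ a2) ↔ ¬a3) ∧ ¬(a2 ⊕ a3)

b

(a) disagrees with h on (0,0,1,0) (formula → 1, table → 0); rule it out.
(c) disagrees with h on (0,0,1,0) (formula → 1, table → 0); rule it out.
(d) disagrees with h on (0,0,0,1) (formula → 0, table → 1); rule it out.
Only (b) survives; checking it on all 16 rows confirms it matches h.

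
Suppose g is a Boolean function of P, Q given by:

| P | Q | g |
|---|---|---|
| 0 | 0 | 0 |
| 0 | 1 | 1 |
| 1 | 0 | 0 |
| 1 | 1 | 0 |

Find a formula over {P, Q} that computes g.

g(P, Q) = P' · Q

1 only at (0,1): NOT P AND Q.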